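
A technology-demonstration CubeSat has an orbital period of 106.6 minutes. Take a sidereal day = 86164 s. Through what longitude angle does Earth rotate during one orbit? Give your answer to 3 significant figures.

T = 106.6 min = 6396.0 s.
During one orbit Earth rotates (6396.0 / 86164) × 360° = 26.72°.

26.7°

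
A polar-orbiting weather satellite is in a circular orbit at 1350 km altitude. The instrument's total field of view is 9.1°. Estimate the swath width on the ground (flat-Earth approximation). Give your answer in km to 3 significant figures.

215 km

Half-angle = 9.1°/2 = 4.55°.
Swath width ≈ 2h·tan(θ/2) = 2 × 1350 × tan(4.55°) = 214.9 km.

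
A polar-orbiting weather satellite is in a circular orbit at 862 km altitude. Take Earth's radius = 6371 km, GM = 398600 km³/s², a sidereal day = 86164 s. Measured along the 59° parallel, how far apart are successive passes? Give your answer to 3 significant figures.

1460 km

Semi-major axis a = 6371 + 862 = 7233 km. Period T = 2π√(a³/μ) = 2π√(7233³/398600) = 6121.9 s = 102.03 min.
Node shift per orbit = (6121.9/86164) × 360° = 25.58°.
Equatorial spacing = 25.58 × 111.2 km/° = 2844 km.
At 59° latitude, spacing = 2844 × cos(59°) = 1465 km.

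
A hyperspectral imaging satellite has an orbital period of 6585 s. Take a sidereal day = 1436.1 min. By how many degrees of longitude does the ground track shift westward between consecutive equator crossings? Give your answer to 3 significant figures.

During one orbit Earth rotates (6585.0 / 86166) × 360° = 27.51°.

27.5°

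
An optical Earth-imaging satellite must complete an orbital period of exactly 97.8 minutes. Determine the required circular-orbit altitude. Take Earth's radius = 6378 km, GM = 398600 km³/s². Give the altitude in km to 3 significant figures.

654 km

T = 97.8 min = 5868.0 s.
From T = 2π√(a³/μ): a = (μ T²/4π²)^(1/3) = (398600 × 5868.0² / 4π²)^(1/3) = 7032 km.
Altitude h = a − R = 7032 − 6378 = 654 km.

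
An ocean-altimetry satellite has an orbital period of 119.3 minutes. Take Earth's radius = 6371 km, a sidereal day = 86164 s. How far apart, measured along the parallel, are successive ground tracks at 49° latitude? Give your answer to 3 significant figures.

T = 119.3 min = 7158.0 s.
Node shift per orbit = (7158.0/86164) × 360° = 29.91°.
Equatorial spacing = 29.91 × 111.2 km/° = 3325 km.
At 49° latitude, spacing = 3325 × cos(49°) = 2182 km.

2180 km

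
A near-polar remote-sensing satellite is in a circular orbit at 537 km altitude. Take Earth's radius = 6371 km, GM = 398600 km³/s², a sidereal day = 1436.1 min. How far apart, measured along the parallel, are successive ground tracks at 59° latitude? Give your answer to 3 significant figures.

1370 km

Semi-major axis a = 6371 + 537 = 6908 km. Period T = 2π√(a³/μ) = 2π√(6908³/398600) = 5714.0 s = 95.23 min.
Node shift per orbit = (5714.0/86166) × 360° = 23.87°.
Equatorial spacing = 23.87 × 111.2 km/° = 2655 km.
At 59° latitude, spacing = 2655 × cos(59°) = 1367 km.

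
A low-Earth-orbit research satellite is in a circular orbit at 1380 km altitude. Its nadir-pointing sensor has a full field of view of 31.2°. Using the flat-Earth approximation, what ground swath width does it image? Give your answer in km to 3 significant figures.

771 km

Half-angle = 31.2°/2 = 15.6°.
Swath width ≈ 2h·tan(θ/2) = 2 × 1380 × tan(15.6°) = 770.6 km.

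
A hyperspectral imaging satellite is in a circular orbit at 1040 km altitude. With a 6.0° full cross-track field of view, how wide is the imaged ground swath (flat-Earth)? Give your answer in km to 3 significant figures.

109 km

Half-angle = 6.0°/2 = 3°.
Swath width ≈ 2h·tan(θ/2) = 2 × 1040 × tan(3°) = 109.0 km.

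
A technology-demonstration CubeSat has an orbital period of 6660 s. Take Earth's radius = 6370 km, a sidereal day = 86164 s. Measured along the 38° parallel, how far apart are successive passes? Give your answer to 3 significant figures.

2440 km

Node shift per orbit = (6660.0/86164) × 360° = 27.83°.
Equatorial spacing = 27.83 × 111.2 km/° = 3094 km.
At 38° latitude, spacing = 3094 × cos(38°) = 2438 km.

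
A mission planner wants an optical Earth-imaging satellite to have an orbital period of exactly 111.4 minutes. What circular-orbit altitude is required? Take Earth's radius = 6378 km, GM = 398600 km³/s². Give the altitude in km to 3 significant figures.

1290 km

T = 111.4 min = 6684.0 s.
From T = 2π√(a³/μ): a = (μ T²/4π²)^(1/3) = (398600 × 6684.0² / 4π²)^(1/3) = 7669 km.
Altitude h = a − R = 7669 − 6378 = 1291 km.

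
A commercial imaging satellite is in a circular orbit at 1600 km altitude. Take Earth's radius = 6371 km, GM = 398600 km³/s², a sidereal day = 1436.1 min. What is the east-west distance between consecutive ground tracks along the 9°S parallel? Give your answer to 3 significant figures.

3250 km

Semi-major axis a = 6371 + 1600 = 7971 km. Period T = 2π√(a³/μ) = 2π√(7971³/398600) = 7082.4 s = 118.04 min.
Node shift per orbit = (7082.4/86166) × 360° = 29.59°.
Equatorial spacing = 29.59 × 111.2 km/° = 3290 km.
At 9° latitude, spacing = 3290 × cos(9°) = 3250 km.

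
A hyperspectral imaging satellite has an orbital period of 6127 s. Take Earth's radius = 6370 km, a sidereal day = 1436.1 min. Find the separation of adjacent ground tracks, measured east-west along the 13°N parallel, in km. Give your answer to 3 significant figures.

2770 km

Node shift per orbit = (6127.0/86166) × 360° = 25.60°.
Equatorial spacing = 25.60 × 111.2 km/° = 2846 km.
At 13° latitude, spacing = 2846 × cos(13°) = 2773 km.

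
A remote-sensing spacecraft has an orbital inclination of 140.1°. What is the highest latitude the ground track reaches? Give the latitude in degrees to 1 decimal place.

Retrograde orbit: the ground track reaches ±(180° − i) = ±(180 − 140.1) = ±39.9°.

39.9°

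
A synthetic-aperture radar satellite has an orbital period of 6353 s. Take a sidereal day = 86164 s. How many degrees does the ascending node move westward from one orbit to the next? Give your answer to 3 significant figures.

During one orbit Earth rotates (6353.0 / 86164) × 360° = 26.54°.

26.5°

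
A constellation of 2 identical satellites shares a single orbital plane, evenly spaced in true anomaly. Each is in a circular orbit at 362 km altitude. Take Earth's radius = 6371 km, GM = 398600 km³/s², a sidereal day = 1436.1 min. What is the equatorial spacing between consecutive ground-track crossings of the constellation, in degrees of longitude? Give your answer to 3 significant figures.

Semi-major axis a = 6371 + 362 = 6733 km. Period T = 2π√(a³/μ) = 2π√(6733³/398600) = 5498.2 s = 91.64 min.
Single-satellite node shift = (5498.2/86166) × 360° = 22.97°.
With 2 satellites evenly phased, successive equator crossings are 22.97/2 = 11.486° apart.

11.5°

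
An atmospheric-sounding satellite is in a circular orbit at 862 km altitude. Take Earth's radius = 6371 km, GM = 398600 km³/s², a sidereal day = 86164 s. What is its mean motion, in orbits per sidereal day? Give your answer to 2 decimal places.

14.07

Semi-major axis a = 6371 + 862 = 7233 km. Period T = 2π√(a³/μ) = 2π√(7233³/398600) = 6121.9 s = 102.03 min.
Orbits per sidereal day = 86164 / 6121.9 = 14.075.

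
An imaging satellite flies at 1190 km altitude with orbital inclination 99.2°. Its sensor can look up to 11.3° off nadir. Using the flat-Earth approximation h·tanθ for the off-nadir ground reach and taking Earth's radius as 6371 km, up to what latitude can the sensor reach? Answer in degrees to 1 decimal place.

Retrograde orbit: the ground track reaches ±(180° − i) = ±(180 − 99.2) = ±80.8°.
Sensor half-swath on the ground ≈ 1190·tan(11.3°) = 238 km = 2.14° of latitude.
Maximum observable latitude ≈ 80.8 + 2.14 = 82.9°.

82.9°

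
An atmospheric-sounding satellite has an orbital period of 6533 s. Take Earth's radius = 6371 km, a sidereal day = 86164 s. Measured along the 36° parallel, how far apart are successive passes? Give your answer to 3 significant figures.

Node shift per orbit = (6533.0/86164) × 360° = 27.30°.
Equatorial spacing = 27.30 × 111.2 km/° = 3035 km.
At 36° latitude, spacing = 3035 × cos(36°) = 2455 km.

2460 km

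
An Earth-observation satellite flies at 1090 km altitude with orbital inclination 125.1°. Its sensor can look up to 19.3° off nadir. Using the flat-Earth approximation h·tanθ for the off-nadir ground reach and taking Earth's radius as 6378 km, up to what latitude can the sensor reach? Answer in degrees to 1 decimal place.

58.3°

Retrograde orbit: the ground track reaches ±(180° − i) = ±(180 − 125.1) = ±54.9°.
Sensor half-swath on the ground ≈ 1090·tan(19.3°) = 382 km = 3.43° of latitude.
Maximum observable latitude ≈ 54.9 + 3.43 = 58.3°.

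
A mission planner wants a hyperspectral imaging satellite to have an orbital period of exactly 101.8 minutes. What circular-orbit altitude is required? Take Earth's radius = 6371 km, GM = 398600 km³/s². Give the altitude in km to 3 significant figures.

851 km

T = 101.8 min = 6108.0 s.
From T = 2π√(a³/μ): a = (μ T²/4π²)^(1/3) = (398600 × 6108.0² / 4π²)^(1/3) = 7222 km.
Altitude h = a − R = 7222 − 6371 = 851 km.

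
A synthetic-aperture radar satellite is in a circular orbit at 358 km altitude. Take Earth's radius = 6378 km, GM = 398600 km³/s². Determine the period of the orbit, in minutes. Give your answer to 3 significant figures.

Semi-major axis a = 6378 + 358 = 6736 km. Period T = 2π√(a³/μ) = 2π√(6736³/398600) = 5501.9 s = 91.70 min.

91.7 min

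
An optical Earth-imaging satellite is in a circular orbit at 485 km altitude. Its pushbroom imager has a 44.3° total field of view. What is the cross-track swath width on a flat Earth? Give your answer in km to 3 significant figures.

Half-angle = 44.3°/2 = 22.15°.
Swath width ≈ 2h·tan(θ/2) = 2 × 485 × tan(22.15°) = 394.9 km.

395 km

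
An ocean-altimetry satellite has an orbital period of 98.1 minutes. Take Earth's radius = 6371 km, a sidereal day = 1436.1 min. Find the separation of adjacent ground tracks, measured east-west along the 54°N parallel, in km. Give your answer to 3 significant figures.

T = 98.1 min = 5886.0 s.
Node shift per orbit = (5886.0/86166) × 360° = 24.59°.
Equatorial spacing = 24.59 × 111.2 km/° = 2734 km.
At 54° latitude, spacing = 2734 × cos(54°) = 1607 km.

1610 km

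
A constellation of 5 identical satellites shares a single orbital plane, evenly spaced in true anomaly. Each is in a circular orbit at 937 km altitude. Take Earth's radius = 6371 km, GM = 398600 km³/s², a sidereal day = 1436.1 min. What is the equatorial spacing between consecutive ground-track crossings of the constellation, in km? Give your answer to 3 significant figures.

578 km

Semi-major axis a = 6371 + 937 = 7308 km. Period T = 2π√(a³/μ) = 2π√(7308³/398600) = 6217.4 s = 103.62 min.
Single-satellite node shift = (6217.4/86166) × 360° = 25.98°.
With 5 satellites evenly phased, successive equator crossings are 25.98/5 = 5.195° apart.
That is 5.195 × 111.2 = 578 km at the equator.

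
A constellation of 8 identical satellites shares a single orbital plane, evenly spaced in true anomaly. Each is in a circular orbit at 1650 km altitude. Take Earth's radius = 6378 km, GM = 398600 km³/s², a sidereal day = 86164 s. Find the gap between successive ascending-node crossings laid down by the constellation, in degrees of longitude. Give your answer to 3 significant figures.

Semi-major axis a = 6378 + 1650 = 8028 km. Period T = 2π√(a³/μ) = 2π√(8028³/398600) = 7158.5 s = 119.31 min.
Single-satellite node shift = (7158.5/86164) × 360° = 29.91°.
With 8 satellites evenly phased, successive equator crossings are 29.91/8 = 3.739° apart.

3.74°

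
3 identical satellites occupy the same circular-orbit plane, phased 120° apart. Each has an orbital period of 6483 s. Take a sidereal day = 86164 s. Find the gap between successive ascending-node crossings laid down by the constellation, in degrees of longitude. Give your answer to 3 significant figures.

Single-satellite node shift = (6483.0/86164) × 360° = 27.09°.
With 3 satellites evenly phased, successive equator crossings are 27.09/3 = 9.029° apart.

9.03°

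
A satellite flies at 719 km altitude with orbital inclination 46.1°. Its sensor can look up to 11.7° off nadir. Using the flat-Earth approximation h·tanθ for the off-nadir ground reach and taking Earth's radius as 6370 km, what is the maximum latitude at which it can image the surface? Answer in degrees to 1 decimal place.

47.4°

For a prograde orbit the ground track reaches latitude ±i = ±46.1°.
Sensor half-swath on the ground ≈ 719·tan(11.7°) = 149 km = 1.34° of latitude.
Maximum observable latitude ≈ 46.1 + 1.34 = 47.4°.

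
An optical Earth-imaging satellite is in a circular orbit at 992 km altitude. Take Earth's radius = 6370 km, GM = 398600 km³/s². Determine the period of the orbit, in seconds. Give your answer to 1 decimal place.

Semi-major axis a = 6370 + 992 = 7362 km. Period T = 2π√(a³/μ) = 2π√(7362³/398600) = 6286.4 s = 104.77 min.

6286.4 seconds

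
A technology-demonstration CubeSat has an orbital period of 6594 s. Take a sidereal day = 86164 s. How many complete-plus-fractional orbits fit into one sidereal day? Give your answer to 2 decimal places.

Orbits per sidereal day = 86164 / 6594.0 = 13.067.

13.07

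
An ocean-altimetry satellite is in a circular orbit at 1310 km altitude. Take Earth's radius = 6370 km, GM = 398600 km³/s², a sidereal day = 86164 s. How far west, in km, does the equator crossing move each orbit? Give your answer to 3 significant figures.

3110 km

Semi-major axis a = 6370 + 1310 = 7680 km. Period T = 2π√(a³/μ) = 2π√(7680³/398600) = 6698.1 s = 111.64 min.
During one orbit Earth rotates (6698.1 / 86164) × 360° = 27.99°.
At the equator that is 27.99° × (2π·6370/360) km/° = 27.99 × 111.2 = 3111 km.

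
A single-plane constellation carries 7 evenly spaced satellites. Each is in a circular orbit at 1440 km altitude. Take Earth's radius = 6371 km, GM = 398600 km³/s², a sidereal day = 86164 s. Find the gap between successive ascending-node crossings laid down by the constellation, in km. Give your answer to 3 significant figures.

456 km

Semi-major axis a = 6371 + 1440 = 7811 km. Period T = 2π√(a³/μ) = 2π√(7811³/398600) = 6870.2 s = 114.50 min.
Single-satellite node shift = (6870.2/86164) × 360° = 28.70°.
With 7 satellites evenly phased, successive equator crossings are 28.70/7 = 4.101° apart.
That is 4.101 × 111.2 = 456 km at the equator.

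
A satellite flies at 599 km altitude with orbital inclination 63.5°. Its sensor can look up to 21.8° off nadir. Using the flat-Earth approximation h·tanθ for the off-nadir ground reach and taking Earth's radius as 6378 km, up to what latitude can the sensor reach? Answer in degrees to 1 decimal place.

For a prograde orbit the ground track reaches latitude ±i = ±63.5°.
Sensor half-swath on the ground ≈ 599·tan(21.8°) = 240 km = 2.15° of latitude.
Maximum observable latitude ≈ 63.5 + 2.15 = 65.7°.

65.7°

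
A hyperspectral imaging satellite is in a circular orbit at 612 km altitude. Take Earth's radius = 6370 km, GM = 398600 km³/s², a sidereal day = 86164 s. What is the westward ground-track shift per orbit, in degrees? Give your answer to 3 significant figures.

24.3°

Semi-major axis a = 6370 + 612 = 6982 km. Period T = 2π√(a³/μ) = 2π√(6982³/398600) = 5806.1 s = 96.77 min.
During one orbit Earth rotates (5806.1 / 86164) × 360° = 24.26°.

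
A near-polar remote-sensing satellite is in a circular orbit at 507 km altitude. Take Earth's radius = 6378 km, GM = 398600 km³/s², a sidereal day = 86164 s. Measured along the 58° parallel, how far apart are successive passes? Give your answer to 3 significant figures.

1400 km

Semi-major axis a = 6378 + 507 = 6885 km. Period T = 2π√(a³/μ) = 2π√(6885³/398600) = 5685.5 s = 94.76 min.
Node shift per orbit = (5685.5/86164) × 360° = 23.75°.
Equatorial spacing = 23.75 × 111.3 km/° = 2644 km.
At 58° latitude, spacing = 2644 × cos(58°) = 1401 km.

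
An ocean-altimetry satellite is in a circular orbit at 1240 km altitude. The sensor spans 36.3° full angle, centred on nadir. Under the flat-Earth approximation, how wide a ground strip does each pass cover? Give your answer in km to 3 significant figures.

813 km

Half-angle = 36.3°/2 = 18.15°.
Swath width ≈ 2h·tan(θ/2) = 2 × 1240 × tan(18.15°) = 813.0 km.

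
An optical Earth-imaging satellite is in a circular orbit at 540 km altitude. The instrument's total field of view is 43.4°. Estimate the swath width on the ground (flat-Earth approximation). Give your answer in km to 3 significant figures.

Half-angle = 43.4°/2 = 21.7°.
Swath width ≈ 2h·tan(θ/2) = 2 × 540 × tan(21.7°) = 429.8 km.

430 km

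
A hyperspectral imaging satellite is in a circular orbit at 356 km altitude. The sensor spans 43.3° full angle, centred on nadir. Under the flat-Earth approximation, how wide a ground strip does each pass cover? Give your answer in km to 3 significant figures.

283 km

Half-angle = 43.3°/2 = 21.65°.
Swath width ≈ 2h·tan(θ/2) = 2 × 356 × tan(21.65°) = 282.6 km.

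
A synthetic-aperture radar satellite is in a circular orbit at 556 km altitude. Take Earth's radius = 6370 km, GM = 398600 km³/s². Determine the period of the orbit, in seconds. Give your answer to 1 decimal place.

5736.3 seconds

Semi-major axis a = 6370 + 556 = 6926 km. Period T = 2π√(a³/μ) = 2π√(6926³/398600) = 5736.3 s = 95.61 min.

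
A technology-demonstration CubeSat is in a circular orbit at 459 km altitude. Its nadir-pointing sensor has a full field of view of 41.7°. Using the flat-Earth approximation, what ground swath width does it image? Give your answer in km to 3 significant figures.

Half-angle = 41.7°/2 = 20.85°.
Swath width ≈ 2h·tan(θ/2) = 2 × 459 × tan(20.85°) = 349.6 km.

350 km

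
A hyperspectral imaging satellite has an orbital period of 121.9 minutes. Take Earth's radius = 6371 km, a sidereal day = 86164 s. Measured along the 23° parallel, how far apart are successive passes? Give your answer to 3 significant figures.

T = 121.9 min = 7314.0 s.
Node shift per orbit = (7314.0/86164) × 360° = 30.56°.
Equatorial spacing = 30.56 × 111.2 km/° = 3398 km.
At 23° latitude, spacing = 3398 × cos(23°) = 3128 km.

3130 km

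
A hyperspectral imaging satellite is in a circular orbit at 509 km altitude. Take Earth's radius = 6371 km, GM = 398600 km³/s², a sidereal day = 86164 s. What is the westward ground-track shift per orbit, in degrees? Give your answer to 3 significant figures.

Semi-major axis a = 6371 + 509 = 6880 km. Period T = 2π√(a³/μ) = 2π√(6880³/398600) = 5679.3 s = 94.65 min.
During one orbit Earth rotates (5679.3 / 86164) × 360° = 23.73°.

23.7°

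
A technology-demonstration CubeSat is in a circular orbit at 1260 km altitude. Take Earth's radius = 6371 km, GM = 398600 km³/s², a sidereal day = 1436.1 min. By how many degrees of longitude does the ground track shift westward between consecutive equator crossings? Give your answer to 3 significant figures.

27.7°

Semi-major axis a = 6371 + 1260 = 7631 km. Period T = 2π√(a³/μ) = 2π√(7631³/398600) = 6634.1 s = 110.57 min.
During one orbit Earth rotates (6634.1 / 86166) × 360° = 27.72°.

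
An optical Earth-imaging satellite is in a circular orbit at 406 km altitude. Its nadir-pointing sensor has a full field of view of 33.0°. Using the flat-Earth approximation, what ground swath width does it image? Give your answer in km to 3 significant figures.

Half-angle = 33.0°/2 = 16.5°.
Swath width ≈ 2h·tan(θ/2) = 2 × 406 × tan(16.5°) = 240.5 km.

241 km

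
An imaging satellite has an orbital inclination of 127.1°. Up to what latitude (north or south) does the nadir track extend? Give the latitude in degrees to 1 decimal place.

52.9°

Retrograde orbit: the ground track reaches ±(180° − i) = ±(180 − 127.1) = ±52.9°.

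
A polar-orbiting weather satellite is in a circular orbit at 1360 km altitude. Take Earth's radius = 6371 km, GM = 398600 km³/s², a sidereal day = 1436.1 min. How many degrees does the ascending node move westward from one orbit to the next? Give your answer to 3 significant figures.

28.3°

Semi-major axis a = 6371 + 1360 = 7731 km. Period T = 2π√(a³/μ) = 2π√(7731³/398600) = 6765.0 s = 112.75 min.
During one orbit Earth rotates (6765.0 / 86166) × 360° = 28.26°.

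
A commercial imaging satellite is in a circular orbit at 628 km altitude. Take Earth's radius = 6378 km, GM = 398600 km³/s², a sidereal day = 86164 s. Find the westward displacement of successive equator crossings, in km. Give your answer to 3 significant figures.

2710 km

Semi-major axis a = 6378 + 628 = 7006 km. Period T = 2π√(a³/μ) = 2π√(7006³/398600) = 5836.0 s = 97.27 min.
During one orbit Earth rotates (5836.0 / 86164) × 360° = 24.38°.
At the equator that is 24.38° × (2π·6378/360) km/° = 24.38 × 111.3 = 2714 km.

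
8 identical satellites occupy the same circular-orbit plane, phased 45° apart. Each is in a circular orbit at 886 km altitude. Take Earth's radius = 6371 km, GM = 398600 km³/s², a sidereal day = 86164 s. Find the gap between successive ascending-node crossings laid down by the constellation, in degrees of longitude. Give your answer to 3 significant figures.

Semi-major axis a = 6371 + 886 = 7257 km. Period T = 2π√(a³/μ) = 2π√(7257³/398600) = 6152.4 s = 102.54 min.
Single-satellite node shift = (6152.4/86164) × 360° = 25.71°.
With 8 satellites evenly phased, successive equator crossings are 25.71/8 = 3.213° apart.

3.21°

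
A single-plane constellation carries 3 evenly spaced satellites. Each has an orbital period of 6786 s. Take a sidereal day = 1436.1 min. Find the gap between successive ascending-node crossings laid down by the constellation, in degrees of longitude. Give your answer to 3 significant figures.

9.45°

Single-satellite node shift = (6786.0/86166) × 360° = 28.35°.
With 3 satellites evenly phased, successive equator crossings are 28.35/3 = 9.451° apart.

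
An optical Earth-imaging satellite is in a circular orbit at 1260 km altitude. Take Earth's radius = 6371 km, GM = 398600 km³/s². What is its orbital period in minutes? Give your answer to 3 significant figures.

Semi-major axis a = 6371 + 1260 = 7631 km. Period T = 2π√(a³/μ) = 2π√(7631³/398600) = 6634.1 s = 110.57 min.

111 min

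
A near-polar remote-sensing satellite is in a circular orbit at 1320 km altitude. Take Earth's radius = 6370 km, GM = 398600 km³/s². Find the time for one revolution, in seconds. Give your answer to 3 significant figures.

Semi-major axis a = 6370 + 1320 = 7690 km. Period T = 2π√(a³/μ) = 2π√(7690³/398600) = 6711.2 s = 111.85 min.

6710 seconds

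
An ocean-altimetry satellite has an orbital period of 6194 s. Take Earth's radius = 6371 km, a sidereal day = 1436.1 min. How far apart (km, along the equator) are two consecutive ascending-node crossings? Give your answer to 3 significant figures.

During one orbit Earth rotates (6194.0 / 86166) × 360° = 25.88°.
At the equator that is 25.88° × (2π·6371/360) km/° = 25.88 × 111.2 = 2878 km.

2880 km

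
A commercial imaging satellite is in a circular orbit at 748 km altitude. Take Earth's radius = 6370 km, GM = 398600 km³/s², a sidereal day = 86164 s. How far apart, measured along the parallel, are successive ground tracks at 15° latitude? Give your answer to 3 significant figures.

Semi-major axis a = 6370 + 748 = 7118 km. Period T = 2π√(a³/μ) = 2π√(7118³/398600) = 5976.5 s = 99.61 min.
Node shift per orbit = (5976.5/86164) × 360° = 24.97°.
Equatorial spacing = 24.97 × 111.2 km/° = 2776 km.
At 15° latitude, spacing = 2776 × cos(15°) = 2682 km.

2680 km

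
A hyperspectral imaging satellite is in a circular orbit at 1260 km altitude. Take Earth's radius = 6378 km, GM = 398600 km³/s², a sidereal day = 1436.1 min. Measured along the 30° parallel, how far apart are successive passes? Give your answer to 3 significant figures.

Semi-major axis a = 6378 + 1260 = 7638 km. Period T = 2π√(a³/μ) = 2π√(7638³/398600) = 6643.3 s = 110.72 min.
Node shift per orbit = (6643.3/86166) × 360° = 27.76°.
Equatorial spacing = 27.76 × 111.3 km/° = 3090 km.
At 30° latitude, spacing = 3090 × cos(30°) = 2676 km.

2680 km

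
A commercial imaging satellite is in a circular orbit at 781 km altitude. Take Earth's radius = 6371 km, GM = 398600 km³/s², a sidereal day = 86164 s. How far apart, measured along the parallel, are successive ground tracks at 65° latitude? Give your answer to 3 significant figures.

Semi-major axis a = 6371 + 781 = 7152 km. Period T = 2π√(a³/μ) = 2π√(7152³/398600) = 6019.4 s = 100.32 min.
Node shift per orbit = (6019.4/86164) × 360° = 25.15°.
Equatorial spacing = 25.15 × 111.2 km/° = 2796 km.
At 65° latitude, spacing = 2796 × cos(65°) = 1182 km.

1180 km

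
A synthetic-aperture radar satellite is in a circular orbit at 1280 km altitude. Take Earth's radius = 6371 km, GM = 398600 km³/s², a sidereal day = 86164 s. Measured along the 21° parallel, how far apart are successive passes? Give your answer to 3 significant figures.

2890 km

Semi-major axis a = 6371 + 1280 = 7651 km. Period T = 2π√(a³/μ) = 2π√(7651³/398600) = 6660.2 s = 111.00 min.
Node shift per orbit = (6660.2/86164) × 360° = 27.83°.
Equatorial spacing = 27.83 × 111.2 km/° = 3094 km.
At 21° latitude, spacing = 3094 × cos(21°) = 2889 km.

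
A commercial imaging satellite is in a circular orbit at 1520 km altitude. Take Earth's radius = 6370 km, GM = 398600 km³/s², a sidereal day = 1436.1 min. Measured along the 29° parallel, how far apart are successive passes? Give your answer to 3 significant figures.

Semi-major axis a = 6370 + 1520 = 7890 km. Period T = 2π√(a³/μ) = 2π√(7890³/398600) = 6974.7 s = 116.25 min.
Node shift per orbit = (6974.7/86166) × 360° = 29.14°.
Equatorial spacing = 29.14 × 111.2 km/° = 3240 km.
At 29° latitude, spacing = 3240 × cos(29°) = 2834 km.

2830 km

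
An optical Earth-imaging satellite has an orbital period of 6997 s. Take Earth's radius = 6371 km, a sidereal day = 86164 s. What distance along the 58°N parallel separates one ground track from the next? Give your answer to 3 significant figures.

1720 km

Node shift per orbit = (6997.0/86164) × 360° = 29.23°.
Equatorial spacing = 29.23 × 111.2 km/° = 3251 km.
At 58° latitude, spacing = 3251 × cos(58°) = 1723 km.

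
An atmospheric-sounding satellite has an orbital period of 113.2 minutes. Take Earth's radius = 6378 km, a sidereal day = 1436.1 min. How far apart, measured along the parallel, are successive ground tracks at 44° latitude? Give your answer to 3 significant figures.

2270 km

T = 113.2 min = 6792.0 s.
Node shift per orbit = (6792.0/86166) × 360° = 28.38°.
Equatorial spacing = 28.38 × 111.3 km/° = 3159 km.
At 44° latitude, spacing = 3159 × cos(44°) = 2272 km.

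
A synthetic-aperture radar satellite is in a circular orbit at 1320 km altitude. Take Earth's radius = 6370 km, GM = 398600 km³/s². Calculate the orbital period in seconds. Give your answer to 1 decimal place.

Semi-major axis a = 6370 + 1320 = 7690 km. Period T = 2π√(a³/μ) = 2π√(7690³/398600) = 6711.2 s = 111.85 min.

6711.2 seconds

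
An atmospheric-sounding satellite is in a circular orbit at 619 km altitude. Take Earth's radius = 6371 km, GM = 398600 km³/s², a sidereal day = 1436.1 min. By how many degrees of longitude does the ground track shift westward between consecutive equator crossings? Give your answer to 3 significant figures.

Semi-major axis a = 6371 + 619 = 6990 km. Period T = 2π√(a³/μ) = 2π√(6990³/398600) = 5816.0 s = 96.93 min.
During one orbit Earth rotates (5816.0 / 86166) × 360° = 24.30°.

24.3°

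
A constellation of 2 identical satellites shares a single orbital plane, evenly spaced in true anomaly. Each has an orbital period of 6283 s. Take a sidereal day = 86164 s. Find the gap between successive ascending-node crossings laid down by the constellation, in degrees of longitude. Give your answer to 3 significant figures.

Single-satellite node shift = (6283.0/86164) × 360° = 26.25°.
With 2 satellites evenly phased, successive equator crossings are 26.25/2 = 13.125° apart.

13.1°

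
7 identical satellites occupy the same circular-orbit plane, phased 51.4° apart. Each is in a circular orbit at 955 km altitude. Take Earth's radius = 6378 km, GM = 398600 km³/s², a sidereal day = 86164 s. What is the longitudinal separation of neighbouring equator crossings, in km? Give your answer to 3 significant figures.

Semi-major axis a = 6378 + 955 = 7333 km. Period T = 2π√(a³/μ) = 2π√(7333³/398600) = 6249.3 s = 104.16 min.
Single-satellite node shift = (6249.3/86164) × 360° = 26.11°.
With 7 satellites evenly phased, successive equator crossings are 26.11/7 = 3.730° apart.
That is 3.730 × 111.3 = 415 km at the equator.

415 km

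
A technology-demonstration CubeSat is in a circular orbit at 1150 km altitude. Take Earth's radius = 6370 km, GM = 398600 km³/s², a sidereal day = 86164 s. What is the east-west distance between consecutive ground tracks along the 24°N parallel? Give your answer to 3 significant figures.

2750 km

Semi-major axis a = 6370 + 1150 = 7520 km. Period T = 2π√(a³/μ) = 2π√(7520³/398600) = 6489.9 s = 108.16 min.
Node shift per orbit = (6489.9/86164) × 360° = 27.12°.
Equatorial spacing = 27.12 × 111.2 km/° = 3015 km.
At 24° latitude, spacing = 3015 × cos(24°) = 2754 km.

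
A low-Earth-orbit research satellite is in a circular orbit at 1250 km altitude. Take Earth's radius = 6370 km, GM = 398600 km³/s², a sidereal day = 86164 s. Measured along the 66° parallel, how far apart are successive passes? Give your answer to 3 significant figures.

Semi-major axis a = 6370 + 1250 = 7620 km. Period T = 2π√(a³/μ) = 2π√(7620³/398600) = 6619.8 s = 110.33 min.
Node shift per orbit = (6619.8/86164) × 360° = 27.66°.
Equatorial spacing = 27.66 × 111.2 km/° = 3075 km.
At 66° latitude, spacing = 3075 × cos(66°) = 1251 km.

1250 km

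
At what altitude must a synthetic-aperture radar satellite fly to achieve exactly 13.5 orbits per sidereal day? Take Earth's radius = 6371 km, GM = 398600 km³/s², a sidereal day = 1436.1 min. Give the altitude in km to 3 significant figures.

1070 km

Required period T = 86166 / 13.5 = 6382.7 s.
From T = 2π√(a³/μ): a = (μ T²/4π²)^(1/3) = (398600 × 6382.7² / 4π²)^(1/3) = 7437 km.
Altitude h = a − R = 7437 − 6371 = 1066 km.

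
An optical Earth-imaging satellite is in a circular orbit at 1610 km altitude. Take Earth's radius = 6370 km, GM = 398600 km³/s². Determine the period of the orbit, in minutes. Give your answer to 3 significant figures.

118 min

Semi-major axis a = 6370 + 1610 = 7980 km. Period T = 2π√(a³/μ) = 2π√(7980³/398600) = 7094.4 s = 118.24 min.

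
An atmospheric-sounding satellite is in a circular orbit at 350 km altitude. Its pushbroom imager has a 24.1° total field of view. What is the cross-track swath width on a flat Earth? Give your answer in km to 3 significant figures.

149 km

Half-angle = 24.1°/2 = 12.05°.
Swath width ≈ 2h·tan(θ/2) = 2 × 350 × tan(12.05°) = 149.4 km.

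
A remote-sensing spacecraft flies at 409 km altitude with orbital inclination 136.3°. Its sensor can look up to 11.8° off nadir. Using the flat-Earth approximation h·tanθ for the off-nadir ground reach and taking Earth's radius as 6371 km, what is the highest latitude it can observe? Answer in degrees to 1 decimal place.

44.5°

Retrograde orbit: the ground track reaches ±(180° − i) = ±(180 − 136.3) = ±43.7°.
Sensor half-swath on the ground ≈ 409·tan(11.8°) = 85 km = 0.77° of latitude.
Maximum observable latitude ≈ 43.7 + 0.77 = 44.5°.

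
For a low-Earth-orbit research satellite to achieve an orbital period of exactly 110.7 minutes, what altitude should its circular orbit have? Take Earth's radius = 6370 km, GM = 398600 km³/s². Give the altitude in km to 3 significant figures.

1270 km

T = 110.7 min = 6642.0 s.
From T = 2π√(a³/μ): a = (μ T²/4π²)^(1/3) = (398600 × 6642.0² / 4π²)^(1/3) = 7637 km.
Altitude h = a − R = 7637 − 6370 = 1267 km.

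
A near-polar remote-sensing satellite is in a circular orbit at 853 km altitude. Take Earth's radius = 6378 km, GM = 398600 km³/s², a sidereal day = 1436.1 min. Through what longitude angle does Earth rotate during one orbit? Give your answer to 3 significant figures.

25.6°

Semi-major axis a = 6378 + 853 = 7231 km. Period T = 2π√(a³/μ) = 2π√(7231³/398600) = 6119.4 s = 101.99 min.
During one orbit Earth rotates (6119.4 / 86166) × 360° = 25.57°.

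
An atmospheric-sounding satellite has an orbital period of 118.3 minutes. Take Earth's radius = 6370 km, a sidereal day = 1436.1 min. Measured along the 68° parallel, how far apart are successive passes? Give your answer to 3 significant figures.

1240 km

T = 118.3 min = 7098.0 s.
Node shift per orbit = (7098.0/86166) × 360° = 29.66°.
Equatorial spacing = 29.66 × 111.2 km/° = 3297 km.
At 68° latitude, spacing = 3297 × cos(68°) = 1235 km.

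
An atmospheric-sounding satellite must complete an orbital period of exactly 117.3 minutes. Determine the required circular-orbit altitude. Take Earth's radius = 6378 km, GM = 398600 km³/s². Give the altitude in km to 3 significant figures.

1560 km

T = 117.3 min = 7038.0 s.
From T = 2π√(a³/μ): a = (μ T²/4π²)^(1/3) = (398600 × 7038.0² / 4π²)^(1/3) = 7938 km.
Altitude h = a − R = 7938 − 6378 = 1560 km.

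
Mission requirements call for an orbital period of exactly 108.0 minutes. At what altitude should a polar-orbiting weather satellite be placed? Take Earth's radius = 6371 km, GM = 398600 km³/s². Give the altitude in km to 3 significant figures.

T = 108.0 min = 6480.0 s.
From T = 2π√(a³/μ): a = (μ T²/4π²)^(1/3) = (398600 × 6480.0² / 4π²)^(1/3) = 7512 km.
Altitude h = a − R = 7512 − 6371 = 1141 km.

1140 km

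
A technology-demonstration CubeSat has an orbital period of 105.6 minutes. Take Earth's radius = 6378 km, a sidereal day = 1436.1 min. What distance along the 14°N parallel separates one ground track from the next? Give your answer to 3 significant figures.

T = 105.6 min = 6336.0 s.
Node shift per orbit = (6336.0/86166) × 360° = 26.47°.
Equatorial spacing = 26.47 × 111.3 km/° = 2947 km.
At 14° latitude, spacing = 2947 × cos(14°) = 2859 km.

2860 km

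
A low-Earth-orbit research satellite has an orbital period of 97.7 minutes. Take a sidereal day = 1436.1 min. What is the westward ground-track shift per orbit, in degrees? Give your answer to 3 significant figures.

T = 97.7 min = 5862.0 s.
During one orbit Earth rotates (5862.0 / 86166) × 360° = 24.49°.

24.5°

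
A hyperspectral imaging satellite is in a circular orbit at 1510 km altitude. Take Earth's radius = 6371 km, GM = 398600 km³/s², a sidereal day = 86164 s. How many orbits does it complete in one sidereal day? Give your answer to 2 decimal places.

12.37

Semi-major axis a = 6371 + 1510 = 7881 km. Period T = 2π√(a³/μ) = 2π√(7881³/398600) = 6962.8 s = 116.05 min.
Orbits per sidereal day = 86164 / 6962.8 = 12.375.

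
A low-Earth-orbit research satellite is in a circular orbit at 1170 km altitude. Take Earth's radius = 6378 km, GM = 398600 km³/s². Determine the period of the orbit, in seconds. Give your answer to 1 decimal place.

6526.2 seconds

Semi-major axis a = 6378 + 1170 = 7548 km. Period T = 2π√(a³/μ) = 2π√(7548³/398600) = 6526.2 s = 108.77 min.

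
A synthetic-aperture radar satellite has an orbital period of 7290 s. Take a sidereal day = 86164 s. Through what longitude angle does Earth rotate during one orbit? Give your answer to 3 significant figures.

During one orbit Earth rotates (7290.0 / 86164) × 360° = 30.46°.

30.5°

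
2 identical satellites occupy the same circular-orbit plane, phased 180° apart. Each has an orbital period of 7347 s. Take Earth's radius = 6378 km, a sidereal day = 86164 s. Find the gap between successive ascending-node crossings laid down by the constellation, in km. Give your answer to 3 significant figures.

1710 km

Single-satellite node shift = (7347.0/86164) × 360° = 30.70°.
With 2 satellites evenly phased, successive equator crossings are 30.70/2 = 15.348° apart.
That is 15.348 × 111.3 = 1709 km at the equator.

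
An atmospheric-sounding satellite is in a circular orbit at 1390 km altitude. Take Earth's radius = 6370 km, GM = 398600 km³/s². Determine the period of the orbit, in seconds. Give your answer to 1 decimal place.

Semi-major axis a = 6370 + 1390 = 7760 km. Period T = 2π√(a³/μ) = 2π√(7760³/398600) = 6803.1 s = 113.38 min.

6803.1 seconds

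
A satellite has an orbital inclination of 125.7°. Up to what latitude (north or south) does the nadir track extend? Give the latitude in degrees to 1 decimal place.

Retrograde orbit: the ground track reaches ±(180° − i) = ±(180 − 125.7) = ±54.3°.

54.3°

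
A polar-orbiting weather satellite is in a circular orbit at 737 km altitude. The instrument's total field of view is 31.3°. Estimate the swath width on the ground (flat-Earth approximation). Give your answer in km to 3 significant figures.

413 km

Half-angle = 31.3°/2 = 15.65°.
Swath width ≈ 2h·tan(θ/2) = 2 × 737 × tan(15.65°) = 412.9 km.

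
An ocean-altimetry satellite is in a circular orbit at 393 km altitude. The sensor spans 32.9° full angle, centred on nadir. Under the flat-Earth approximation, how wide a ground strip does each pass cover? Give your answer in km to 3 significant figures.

232 km

Half-angle = 32.9°/2 = 16.45°.
Swath width ≈ 2h·tan(θ/2) = 2 × 393 × tan(16.45°) = 232.1 km.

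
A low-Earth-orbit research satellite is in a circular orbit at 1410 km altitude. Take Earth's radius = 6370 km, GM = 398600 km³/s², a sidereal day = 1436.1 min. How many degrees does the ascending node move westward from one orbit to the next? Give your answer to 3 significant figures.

Semi-major axis a = 6370 + 1410 = 7780 km. Period T = 2π√(a³/μ) = 2π√(7780³/398600) = 6829.4 s = 113.82 min.
During one orbit Earth rotates (6829.4 / 86166) × 360° = 28.53°.

28.5°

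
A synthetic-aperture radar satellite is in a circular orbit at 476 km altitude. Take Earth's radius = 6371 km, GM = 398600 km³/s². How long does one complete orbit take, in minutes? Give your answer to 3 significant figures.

Semi-major axis a = 6371 + 476 = 6847 km. Period T = 2π√(a³/μ) = 2π√(6847³/398600) = 5638.5 s = 93.97 min.

94.0 min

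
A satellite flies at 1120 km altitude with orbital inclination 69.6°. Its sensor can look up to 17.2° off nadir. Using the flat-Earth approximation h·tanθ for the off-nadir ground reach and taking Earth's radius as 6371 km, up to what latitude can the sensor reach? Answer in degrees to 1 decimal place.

72.7°

For a prograde orbit the ground track reaches latitude ±i = ±69.6°.
Sensor half-swath on the ground ≈ 1120·tan(17.2°) = 347 km = 3.12° of latitude.
Maximum observable latitude ≈ 69.6 + 3.12 = 72.7°.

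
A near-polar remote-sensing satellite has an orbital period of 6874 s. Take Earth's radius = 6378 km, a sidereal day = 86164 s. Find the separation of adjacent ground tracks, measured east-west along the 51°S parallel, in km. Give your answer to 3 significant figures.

2010 km

Node shift per orbit = (6874.0/86164) × 360° = 28.72°.
Equatorial spacing = 28.72 × 111.3 km/° = 3197 km.
At 51° latitude, spacing = 3197 × cos(51°) = 2012 km.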